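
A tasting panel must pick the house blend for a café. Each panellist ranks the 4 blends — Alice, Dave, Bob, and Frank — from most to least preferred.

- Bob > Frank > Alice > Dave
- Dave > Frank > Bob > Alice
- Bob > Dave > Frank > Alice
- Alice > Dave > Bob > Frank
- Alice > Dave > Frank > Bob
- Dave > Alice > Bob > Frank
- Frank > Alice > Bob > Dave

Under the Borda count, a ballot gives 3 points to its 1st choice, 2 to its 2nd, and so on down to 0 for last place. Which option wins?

Dave

Borda scores:
  Alice: 1 + 0 + 0 + 3 + 3 + 2 + 2 = 11
  Dave: 0 + 3 + 2 + 2 + 2 + 3 + 0 = 12
  Bob: 3 + 1 + 3 + 1 + 0 + 1 + 1 = 10
  Frank: 2 + 2 + 1 + 0 + 1 + 0 + 3 = 9
Dave has the highest total.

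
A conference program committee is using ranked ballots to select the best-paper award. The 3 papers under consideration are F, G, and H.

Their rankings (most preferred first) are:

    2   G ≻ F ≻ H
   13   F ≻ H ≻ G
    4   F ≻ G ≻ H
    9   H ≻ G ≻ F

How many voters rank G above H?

Ballots ranking G above H: 2+4 = 6.
Ballots ranking H above G: 13+9 = 22.
So 6 of 28 voters prefer G to H.

6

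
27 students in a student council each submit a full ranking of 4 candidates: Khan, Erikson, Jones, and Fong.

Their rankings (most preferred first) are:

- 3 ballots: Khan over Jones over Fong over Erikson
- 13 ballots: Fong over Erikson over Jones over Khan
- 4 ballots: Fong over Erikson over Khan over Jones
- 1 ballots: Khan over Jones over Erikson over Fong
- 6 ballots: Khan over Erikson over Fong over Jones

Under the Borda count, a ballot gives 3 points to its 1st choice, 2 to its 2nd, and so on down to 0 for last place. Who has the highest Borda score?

Fong

Borda scores:
  Khan: 3·3 + 13·0 + 4·1 + 3 + 6·3 = 34
  Erikson: 3·0 + 13·2 + 4·2 + 1 + 6·2 = 47
  Jones: 3·2 + 13·1 + 4·0 + 2 + 6·0 = 21
  Fong: 3·1 + 13·3 + 4·3 + 0 + 6·1 = 60
Fong has the highest total.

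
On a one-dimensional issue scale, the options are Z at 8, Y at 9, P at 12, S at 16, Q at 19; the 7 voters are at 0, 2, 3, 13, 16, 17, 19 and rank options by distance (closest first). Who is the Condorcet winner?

With single-peaked preferences on a line, the Condorcet winner is the candidate closest to the median voter.
The median voter (position 13) is closest to P at 12.
Check: P vs S — voters closer to P: 4 of 7.

P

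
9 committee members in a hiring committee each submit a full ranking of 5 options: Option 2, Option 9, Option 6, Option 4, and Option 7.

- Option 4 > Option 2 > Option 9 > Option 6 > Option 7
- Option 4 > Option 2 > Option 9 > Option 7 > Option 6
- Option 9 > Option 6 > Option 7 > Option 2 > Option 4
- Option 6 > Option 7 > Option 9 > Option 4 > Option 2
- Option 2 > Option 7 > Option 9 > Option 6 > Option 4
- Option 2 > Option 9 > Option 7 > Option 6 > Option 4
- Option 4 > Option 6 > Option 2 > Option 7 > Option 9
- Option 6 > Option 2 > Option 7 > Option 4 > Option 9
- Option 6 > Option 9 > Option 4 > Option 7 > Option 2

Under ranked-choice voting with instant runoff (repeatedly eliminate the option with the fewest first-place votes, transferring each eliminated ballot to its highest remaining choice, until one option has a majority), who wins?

Round 1: Option 6 3, Option 4 3, Option 2 2, Option 9 1, Option 7 0. Option 7 has the fewest and is eliminated.
Round 2: Option 6 3, Option 4 3, Option 2 2, Option 9 1. Option 9 has the fewest and is eliminated.
Round 3: Option 6 4, Option 4 3, Option 2 2. Option 2 has the fewest and is eliminated.
Round 4: Option 6 6, Option 4 3. Option 6 has a majority.

Option 6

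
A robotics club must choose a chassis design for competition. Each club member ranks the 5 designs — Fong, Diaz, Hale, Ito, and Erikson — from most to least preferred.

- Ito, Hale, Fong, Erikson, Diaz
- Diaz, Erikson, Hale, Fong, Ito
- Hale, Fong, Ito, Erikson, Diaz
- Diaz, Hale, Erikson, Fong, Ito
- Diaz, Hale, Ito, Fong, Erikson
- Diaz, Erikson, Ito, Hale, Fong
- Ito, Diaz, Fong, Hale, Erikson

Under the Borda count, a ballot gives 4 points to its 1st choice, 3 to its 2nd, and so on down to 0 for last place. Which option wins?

Borda scores:
  Fong: 2 + 1 + 3 + 1 + 1 + 0 + 2 = 10
  Diaz: 0 + 4 + 0 + 4 + 4 + 4 + 3 = 19
  Hale: 3 + 2 + 4 + 3 + 3 + 1 + 1 = 17
  Ito: 4 + 0 + 2 + 0 + 2 + 2 + 4 = 14
  Erikson: 1 + 3 + 1 + 2 + 0 + 3 + 0 = 10
Diaz has the highest total.

Diaz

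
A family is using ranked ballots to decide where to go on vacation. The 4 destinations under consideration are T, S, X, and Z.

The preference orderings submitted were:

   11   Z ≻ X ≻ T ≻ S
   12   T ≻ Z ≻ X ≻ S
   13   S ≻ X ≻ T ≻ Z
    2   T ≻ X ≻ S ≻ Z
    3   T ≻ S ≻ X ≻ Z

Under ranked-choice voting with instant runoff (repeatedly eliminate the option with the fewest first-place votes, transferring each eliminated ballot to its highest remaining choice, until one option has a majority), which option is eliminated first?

X

Round 1: T 17, S 13, Z 11, X 0. X has the fewest and is eliminated.
Round 2: T 17, S 13, Z 11. Z has the fewest and is eliminated.
Round 3: T 28, S 13. T has a majority.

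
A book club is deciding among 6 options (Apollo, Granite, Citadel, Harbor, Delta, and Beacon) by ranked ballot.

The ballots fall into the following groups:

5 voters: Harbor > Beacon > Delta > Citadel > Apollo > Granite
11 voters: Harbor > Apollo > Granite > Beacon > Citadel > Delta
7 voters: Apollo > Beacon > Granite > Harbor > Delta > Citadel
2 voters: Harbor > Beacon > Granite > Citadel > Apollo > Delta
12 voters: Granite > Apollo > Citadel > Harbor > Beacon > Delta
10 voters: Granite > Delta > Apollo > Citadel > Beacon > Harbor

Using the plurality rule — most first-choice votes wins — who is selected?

First-place vote totals:
  Apollo: 7
  Granite: 22
  Citadel: 0
  Harbor: 18
  Delta: 0
  Beacon: 0
Granite has the most first-place votes.

Granite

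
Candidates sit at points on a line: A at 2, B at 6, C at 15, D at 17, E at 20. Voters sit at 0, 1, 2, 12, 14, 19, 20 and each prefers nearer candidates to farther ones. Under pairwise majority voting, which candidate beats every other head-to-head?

C

With single-peaked preferences on a line, the Condorcet winner is the candidate closest to the median voter.
The median voter (position 12) is closest to C at 15.
Check: C vs A — voters closer to C: 4 of 7.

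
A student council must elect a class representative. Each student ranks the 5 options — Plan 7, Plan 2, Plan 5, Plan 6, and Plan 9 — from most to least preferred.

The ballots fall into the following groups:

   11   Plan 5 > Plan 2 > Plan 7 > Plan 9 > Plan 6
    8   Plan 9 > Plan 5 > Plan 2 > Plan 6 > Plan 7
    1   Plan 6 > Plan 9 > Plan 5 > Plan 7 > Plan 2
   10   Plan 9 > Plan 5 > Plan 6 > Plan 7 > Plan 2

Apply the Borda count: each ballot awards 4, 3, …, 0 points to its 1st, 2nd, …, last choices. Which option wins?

Borda scores:
  Plan 7: 11·2 + 8·0 + 1 + 10·1 = 33
  Plan 2: 11·3 + 8·2 + 0 + 10·0 = 49
  Plan 5: 11·4 + 8·3 + 2 + 10·3 = 100
  Plan 6: 11·0 + 8·1 + 4 + 10·2 = 32
  Plan 9: 11·1 + 8·4 + 3 + 10·4 = 86
Plan 5 has the highest total.

Plan 5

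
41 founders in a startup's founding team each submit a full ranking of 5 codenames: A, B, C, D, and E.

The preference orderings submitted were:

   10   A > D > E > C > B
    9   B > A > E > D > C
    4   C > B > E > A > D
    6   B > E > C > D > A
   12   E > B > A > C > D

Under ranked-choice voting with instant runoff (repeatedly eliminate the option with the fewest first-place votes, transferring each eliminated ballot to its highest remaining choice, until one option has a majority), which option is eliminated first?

Round 1: B 15, E 12, A 10, C 4, D 0. D has the fewest and is eliminated.
Round 2: B 15, E 12, A 10, C 4. C has the fewest and is eliminated.
Round 3: B 19, E 12, A 10. A has the fewest and is eliminated.
Round 4: E 22, B 19. E has a majority.

D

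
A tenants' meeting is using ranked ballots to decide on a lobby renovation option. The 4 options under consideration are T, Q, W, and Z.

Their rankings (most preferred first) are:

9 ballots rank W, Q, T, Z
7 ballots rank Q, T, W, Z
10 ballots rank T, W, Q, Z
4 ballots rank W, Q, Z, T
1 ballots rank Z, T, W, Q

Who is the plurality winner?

W

First-place vote totals:
  T: 10
  Q: 7
  W: 13
  Z: 1
W has the most first-place votes.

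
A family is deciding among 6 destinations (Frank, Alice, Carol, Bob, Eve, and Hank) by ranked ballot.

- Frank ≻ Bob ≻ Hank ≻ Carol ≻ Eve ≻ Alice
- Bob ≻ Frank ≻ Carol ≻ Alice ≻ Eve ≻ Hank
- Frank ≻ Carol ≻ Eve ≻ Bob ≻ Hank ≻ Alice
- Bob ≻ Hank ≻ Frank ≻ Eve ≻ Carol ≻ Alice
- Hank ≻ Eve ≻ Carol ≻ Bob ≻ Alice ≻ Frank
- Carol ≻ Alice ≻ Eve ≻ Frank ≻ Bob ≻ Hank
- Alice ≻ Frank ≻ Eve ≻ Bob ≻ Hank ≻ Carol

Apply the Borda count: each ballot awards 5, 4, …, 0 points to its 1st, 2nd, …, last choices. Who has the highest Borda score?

Borda scores:
  Frank: 5 + 4 + 5 + 3 + 0 + 2 + 4 = 23
  Alice: 0 + 2 + 0 + 0 + 1 + 4 + 5 = 12
  Carol: 2 + 3 + 4 + 1 + 3 + 5 + 0 = 18
  Bob: 4 + 5 + 2 + 5 + 2 + 1 + 2 = 21
  Eve: 1 + 1 + 3 + 2 + 4 + 3 + 3 = 17
  Hank: 3 + 0 + 1 + 4 + 5 + 0 + 1 = 14
Frank has the highest total.

Frank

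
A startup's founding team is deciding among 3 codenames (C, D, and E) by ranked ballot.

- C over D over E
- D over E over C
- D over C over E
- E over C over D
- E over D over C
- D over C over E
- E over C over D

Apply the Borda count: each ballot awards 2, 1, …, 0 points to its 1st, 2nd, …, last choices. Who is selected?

Borda scores:
  C: 2 + 0 + 1 + 1 + 0 + 1 + 1 = 6
  D: 1 + 2 + 2 + 0 + 1 + 2 + 0 = 8
  E: 0 + 1 + 0 + 2 + 2 + 0 + 2 = 7
D has the highest total.

D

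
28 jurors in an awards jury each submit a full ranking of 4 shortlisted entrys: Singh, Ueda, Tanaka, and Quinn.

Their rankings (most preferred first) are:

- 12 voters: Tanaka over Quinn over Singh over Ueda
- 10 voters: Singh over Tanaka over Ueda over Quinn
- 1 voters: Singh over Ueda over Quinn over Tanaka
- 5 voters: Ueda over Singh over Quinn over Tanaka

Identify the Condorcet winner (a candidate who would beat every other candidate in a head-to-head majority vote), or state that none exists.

Head-to-head results (28 voters total):
Singh vs Ueda: Singh wins 23–5.
Singh vs Tanaka: Singh wins 16–12.
Singh vs Quinn: Singh wins 16–12.
Ueda vs Tanaka: Tanaka wins 22–6.
Ueda vs Quinn: Ueda wins 16–12.
Tanaka vs Quinn: Tanaka wins 22–6.
Singh beats each rival — Ueda (23–5), Tanaka (16–12), Quinn (16–12) — so Singh is the Condorcet winner.

Singh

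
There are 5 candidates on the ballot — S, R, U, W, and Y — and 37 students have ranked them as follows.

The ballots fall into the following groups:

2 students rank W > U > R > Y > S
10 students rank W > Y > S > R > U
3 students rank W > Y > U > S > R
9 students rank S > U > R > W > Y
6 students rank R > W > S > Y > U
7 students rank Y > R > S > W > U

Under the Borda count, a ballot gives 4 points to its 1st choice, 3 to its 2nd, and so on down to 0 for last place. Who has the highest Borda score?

Borda scores:
  S: 2·0 + 10·2 + 3·1 + 9·4 + 6·2 + 7·2 = 85
  R: 2·2 + 10·1 + 3·0 + 9·2 + 6·4 + 7·3 = 77
  U: 2·3 + 10·0 + 3·2 + 9·3 + 6·0 + 7·0 = 39
  W: 2·4 + 10·4 + 3·4 + 9·1 + 6·3 + 7·1 = 94
  Y: 2·1 + 10·3 + 3·3 + 9·0 + 6·1 + 7·4 = 75
W has the highest total.

W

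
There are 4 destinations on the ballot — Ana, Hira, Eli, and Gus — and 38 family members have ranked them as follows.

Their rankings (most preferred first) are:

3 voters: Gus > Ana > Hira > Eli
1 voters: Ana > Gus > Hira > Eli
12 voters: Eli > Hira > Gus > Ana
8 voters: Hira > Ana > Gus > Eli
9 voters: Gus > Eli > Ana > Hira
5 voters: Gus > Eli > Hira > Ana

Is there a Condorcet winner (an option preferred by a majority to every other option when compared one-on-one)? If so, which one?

Head-to-head results (38 voters total):
Ana vs Hira: Hira wins 25–13.
Ana vs Eli: Eli wins 26–12.
Ana vs Gus: Gus wins 29–9.
Hira vs Eli: Eli wins 26–12.
Hira vs Gus: Hira wins 20–18.
Eli vs Gus: Gus wins 26–12.
No candidate beats all others: Hira beats Gus beats Eli beats Hira, a majority cycle.

There is no Condorcet winner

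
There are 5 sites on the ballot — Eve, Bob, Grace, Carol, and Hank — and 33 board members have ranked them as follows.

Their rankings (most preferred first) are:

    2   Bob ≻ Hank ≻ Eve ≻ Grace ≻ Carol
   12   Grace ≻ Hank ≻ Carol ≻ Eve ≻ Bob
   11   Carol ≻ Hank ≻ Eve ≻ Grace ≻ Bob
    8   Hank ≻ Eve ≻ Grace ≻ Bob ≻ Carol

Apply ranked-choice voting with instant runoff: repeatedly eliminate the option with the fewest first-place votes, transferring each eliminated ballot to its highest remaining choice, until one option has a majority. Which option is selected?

Round 1: Grace 12, Carol 11, Hank 8, Bob 2, Eve 0. Eve has the fewest and is eliminated.
Round 2: Grace 12, Carol 11, Hank 8, Bob 2. Bob has the fewest and is eliminated.
Round 3: Grace 12, Carol 11, Hank 10. Hank has the fewest and is eliminated.
Round 4: Grace 22, Carol 11. Grace has a majority.

Grace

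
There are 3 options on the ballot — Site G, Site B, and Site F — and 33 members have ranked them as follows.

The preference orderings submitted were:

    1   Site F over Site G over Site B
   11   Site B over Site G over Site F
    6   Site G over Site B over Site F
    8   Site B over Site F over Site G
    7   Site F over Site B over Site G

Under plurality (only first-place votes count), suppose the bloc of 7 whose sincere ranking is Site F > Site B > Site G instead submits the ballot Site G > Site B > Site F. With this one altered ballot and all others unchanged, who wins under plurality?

First-place totals with the altered ballot: Site G 13, Site B 19, Site F 1.
The winner is unchanged: still Site B.

Site B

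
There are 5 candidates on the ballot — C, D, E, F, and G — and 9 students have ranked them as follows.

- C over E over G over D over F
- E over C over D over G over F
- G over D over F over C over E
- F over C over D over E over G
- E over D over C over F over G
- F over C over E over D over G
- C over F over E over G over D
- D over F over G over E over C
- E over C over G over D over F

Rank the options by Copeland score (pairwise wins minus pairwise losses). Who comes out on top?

Pairwise results:
  C vs D: C wins 6–3.
  C vs E: C wins 5–4.
  C vs F: C wins 5–4.
  C vs G: C wins 7–2.
  D vs E: E wins 6–3.
  D vs F: D wins 6–3.
  D vs G: D wins 5–4.
  E vs F: F wins 5–4.
  E vs G: E wins 7–2.
  F vs G: F wins 5–4.
Copeland scores (wins − losses):
  C: 4 − 0 = 4
  D: 2 − 2 = 0
  E: 2 − 2 = 0
  F: 2 − 2 = 0
  G: 0 − 4 = -4
C has the best Copeland score.

C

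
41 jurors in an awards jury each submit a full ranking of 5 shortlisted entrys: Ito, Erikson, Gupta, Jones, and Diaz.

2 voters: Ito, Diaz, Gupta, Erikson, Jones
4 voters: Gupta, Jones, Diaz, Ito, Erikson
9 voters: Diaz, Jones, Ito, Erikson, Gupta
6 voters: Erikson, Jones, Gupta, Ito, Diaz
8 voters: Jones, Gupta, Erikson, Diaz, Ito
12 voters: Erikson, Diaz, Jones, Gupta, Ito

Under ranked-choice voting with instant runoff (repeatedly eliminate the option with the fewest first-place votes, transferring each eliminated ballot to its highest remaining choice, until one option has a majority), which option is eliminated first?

Ito

Round 1: Erikson 18, Diaz 9, Jones 8, Gupta 4, Ito 2. Ito has the fewest and is eliminated.
Round 2: Erikson 18, Diaz 11, Jones 8, Gupta 4. Gupta has the fewest and is eliminated.
Round 3: Erikson 18, Jones 12, Diaz 11. Diaz has the fewest and is eliminated.
Round 4: Jones 21, Erikson 20. Jones has a majority.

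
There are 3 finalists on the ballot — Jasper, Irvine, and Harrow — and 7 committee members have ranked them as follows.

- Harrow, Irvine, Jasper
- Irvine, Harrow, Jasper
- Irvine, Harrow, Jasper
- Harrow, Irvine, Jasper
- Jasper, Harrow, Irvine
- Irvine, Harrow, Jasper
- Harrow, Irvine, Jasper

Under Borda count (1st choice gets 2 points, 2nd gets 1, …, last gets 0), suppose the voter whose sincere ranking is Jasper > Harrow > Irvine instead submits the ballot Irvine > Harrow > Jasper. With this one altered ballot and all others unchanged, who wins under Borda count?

Irvine

Borda totals with the altered ballot: Jasper 0, Irvine 11, Harrow 10.
The switch changes the winner from Harrow to Irvine.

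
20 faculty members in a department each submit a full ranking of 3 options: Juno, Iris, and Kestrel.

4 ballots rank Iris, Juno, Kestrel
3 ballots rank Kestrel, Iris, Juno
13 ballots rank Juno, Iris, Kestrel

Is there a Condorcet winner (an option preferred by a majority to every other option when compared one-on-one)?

Yes

Head-to-head results (20 voters total):
Juno vs Iris: Juno wins 13–7.
Juno vs Kestrel: Juno wins 17–3.
Iris vs Kestrel: Iris wins 17–3.
Juno beats each rival — Iris (13–7), Kestrel (17–3) — so Juno is the Condorcet winner.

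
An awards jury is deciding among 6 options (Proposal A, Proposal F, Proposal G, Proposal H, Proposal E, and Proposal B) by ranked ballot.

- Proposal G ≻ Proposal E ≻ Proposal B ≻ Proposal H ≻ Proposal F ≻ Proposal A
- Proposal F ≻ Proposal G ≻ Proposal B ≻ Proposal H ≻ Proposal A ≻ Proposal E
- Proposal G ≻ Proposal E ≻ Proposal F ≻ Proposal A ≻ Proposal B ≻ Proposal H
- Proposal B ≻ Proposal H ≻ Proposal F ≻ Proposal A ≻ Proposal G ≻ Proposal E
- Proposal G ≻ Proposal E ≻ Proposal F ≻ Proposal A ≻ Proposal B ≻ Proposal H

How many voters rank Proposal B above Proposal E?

Ballots ranking Proposal B above Proposal E: 2.
Ballots ranking Proposal E above Proposal B: 3.
So 2 of 5 voters prefer Proposal B to Proposal E.

2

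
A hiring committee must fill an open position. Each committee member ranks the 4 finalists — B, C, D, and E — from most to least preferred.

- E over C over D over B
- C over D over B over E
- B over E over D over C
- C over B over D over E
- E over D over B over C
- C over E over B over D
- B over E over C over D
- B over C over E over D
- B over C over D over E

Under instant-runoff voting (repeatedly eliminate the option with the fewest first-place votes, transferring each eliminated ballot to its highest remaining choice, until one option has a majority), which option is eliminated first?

Round 1: B 4, C 3, E 2, D 0. D has the fewest and is eliminated.
Round 2: B 4, C 3, E 2. E has the fewest and is eliminated.
Round 3: B 5, C 4. B has a majority.

D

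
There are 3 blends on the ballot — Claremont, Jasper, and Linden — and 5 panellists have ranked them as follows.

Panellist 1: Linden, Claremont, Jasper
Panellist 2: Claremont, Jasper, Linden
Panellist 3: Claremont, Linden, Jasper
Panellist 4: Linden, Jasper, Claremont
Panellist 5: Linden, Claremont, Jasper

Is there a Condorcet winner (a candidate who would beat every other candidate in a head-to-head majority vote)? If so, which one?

Linden

Head-to-head results (5 voters total):
Claremont vs Jasper: Claremont wins 4–1.
Claremont vs Linden: Linden wins 3–2.
Jasper vs Linden: Linden wins 4–1.
Linden beats each rival — Claremont (3–2), Jasper (4–1) — so Linden is the Condorcet winner.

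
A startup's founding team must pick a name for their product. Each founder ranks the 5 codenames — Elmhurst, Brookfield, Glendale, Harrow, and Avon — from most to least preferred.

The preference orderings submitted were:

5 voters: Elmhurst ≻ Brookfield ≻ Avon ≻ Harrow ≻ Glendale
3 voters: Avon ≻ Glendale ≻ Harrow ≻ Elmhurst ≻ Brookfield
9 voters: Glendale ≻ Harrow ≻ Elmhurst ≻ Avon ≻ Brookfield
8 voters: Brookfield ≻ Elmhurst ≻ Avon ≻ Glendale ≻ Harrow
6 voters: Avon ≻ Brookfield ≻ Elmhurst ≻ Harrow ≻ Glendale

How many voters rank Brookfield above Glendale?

19

Ballots ranking Brookfield above Glendale: 5+8+6 = 19.
Ballots ranking Glendale above Brookfield: 3+9 = 12.
So 19 of 31 voters prefer Brookfield to Glendale.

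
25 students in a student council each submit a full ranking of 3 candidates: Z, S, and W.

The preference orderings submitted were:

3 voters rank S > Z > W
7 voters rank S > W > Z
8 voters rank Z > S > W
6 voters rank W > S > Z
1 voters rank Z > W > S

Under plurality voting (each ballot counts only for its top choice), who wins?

First-place vote totals:
  Z: 9
  S: 10
  W: 6
S has the most first-place votes.

S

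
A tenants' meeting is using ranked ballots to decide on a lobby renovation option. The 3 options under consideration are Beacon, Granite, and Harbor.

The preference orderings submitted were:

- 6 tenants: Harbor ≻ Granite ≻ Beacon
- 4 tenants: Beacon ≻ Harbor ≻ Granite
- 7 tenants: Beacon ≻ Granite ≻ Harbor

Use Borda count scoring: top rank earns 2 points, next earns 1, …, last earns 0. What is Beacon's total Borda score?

22

Borda scores:
  Beacon: 6·0 + 4·2 + 7·2 = 22
  Granite: 6·1 + 4·0 + 7·1 = 13
  Harbor: 6·2 + 4·1 + 7·0 = 16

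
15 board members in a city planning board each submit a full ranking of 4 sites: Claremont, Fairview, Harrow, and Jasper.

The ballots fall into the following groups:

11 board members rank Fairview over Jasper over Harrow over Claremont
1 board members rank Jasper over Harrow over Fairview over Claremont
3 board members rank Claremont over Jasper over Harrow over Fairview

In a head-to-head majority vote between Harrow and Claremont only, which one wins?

Ballots ranking Harrow above Claremont: 11+1 = 12.
Ballots ranking Claremont above Harrow: 3.
Harrow wins the head-to-head, 12–3.

Harrow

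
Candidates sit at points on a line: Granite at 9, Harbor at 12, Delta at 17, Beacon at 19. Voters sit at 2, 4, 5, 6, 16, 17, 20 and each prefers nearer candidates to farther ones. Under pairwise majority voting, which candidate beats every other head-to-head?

With single-peaked preferences on a line, the Condorcet winner is the candidate closest to the median voter.
The median voter (position 6) is closest to Granite at 9.
Check: Granite vs Harbor — voters closer to Granite: 4 of 7.

Granite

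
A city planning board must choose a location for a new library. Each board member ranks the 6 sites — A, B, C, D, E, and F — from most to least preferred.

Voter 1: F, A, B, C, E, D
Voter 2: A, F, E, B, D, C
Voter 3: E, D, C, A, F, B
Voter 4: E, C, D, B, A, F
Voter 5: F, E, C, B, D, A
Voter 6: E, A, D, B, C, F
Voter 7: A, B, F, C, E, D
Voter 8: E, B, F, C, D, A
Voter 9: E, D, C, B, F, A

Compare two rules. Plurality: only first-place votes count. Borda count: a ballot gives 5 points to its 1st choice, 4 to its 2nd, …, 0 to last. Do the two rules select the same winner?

Plurality first-place counts: A 2, B 0, C 0, D 0, E 5, F 2 → E.
Borda totals: A 21, B 21, C 20, D 17, E 34, F 22 → E.
The two rules agree on E.

Yes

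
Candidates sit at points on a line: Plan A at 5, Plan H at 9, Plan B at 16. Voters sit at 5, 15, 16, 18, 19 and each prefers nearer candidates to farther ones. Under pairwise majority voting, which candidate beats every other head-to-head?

Plan B

With single-peaked preferences on a line, the Condorcet winner is the candidate closest to the median voter.
The median voter (position 16) is closest to Plan B at 16.
Check: Plan B vs Plan A — voters closer to Plan B: 4 of 5.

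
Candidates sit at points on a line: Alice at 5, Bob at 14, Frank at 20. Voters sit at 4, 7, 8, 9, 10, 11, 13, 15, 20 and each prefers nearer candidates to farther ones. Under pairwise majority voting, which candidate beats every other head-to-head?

Bob

With single-peaked preferences on a line, the Condorcet winner is the candidate closest to the median voter.
The median voter (position 10) is closest to Bob at 14.
Check: Bob vs Alice — voters closer to Bob: 5 of 9.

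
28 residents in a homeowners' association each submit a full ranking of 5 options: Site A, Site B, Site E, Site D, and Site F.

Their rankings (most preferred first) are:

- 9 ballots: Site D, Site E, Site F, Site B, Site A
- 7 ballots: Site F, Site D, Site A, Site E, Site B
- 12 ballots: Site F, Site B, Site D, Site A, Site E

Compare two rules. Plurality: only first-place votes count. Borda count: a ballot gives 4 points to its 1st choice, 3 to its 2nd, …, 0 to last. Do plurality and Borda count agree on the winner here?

Plurality first-place counts: Site A 0, Site B 0, Site E 0, Site D 9, Site F 19 → Site F.
Borda totals: Site A 26, Site B 45, Site E 34, Site D 81, Site F 94 → Site F.
The two rules agree on Site F.

Yes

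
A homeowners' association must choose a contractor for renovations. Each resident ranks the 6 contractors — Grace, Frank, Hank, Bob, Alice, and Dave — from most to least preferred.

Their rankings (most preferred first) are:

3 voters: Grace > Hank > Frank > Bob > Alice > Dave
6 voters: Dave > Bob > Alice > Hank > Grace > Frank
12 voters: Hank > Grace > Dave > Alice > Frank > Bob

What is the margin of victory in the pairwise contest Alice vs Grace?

Ballots ranking Alice above Grace: 6.
Ballots ranking Grace above Alice: 3+12 = 15.
Grace wins 15–6, a margin of 9.

9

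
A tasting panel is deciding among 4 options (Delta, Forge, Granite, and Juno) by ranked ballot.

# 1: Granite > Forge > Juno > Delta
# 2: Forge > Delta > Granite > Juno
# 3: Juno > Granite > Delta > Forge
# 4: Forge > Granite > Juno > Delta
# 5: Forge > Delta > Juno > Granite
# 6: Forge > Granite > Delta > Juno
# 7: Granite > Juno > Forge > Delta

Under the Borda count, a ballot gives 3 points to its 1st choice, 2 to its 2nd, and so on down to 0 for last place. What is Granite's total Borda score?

13

Borda scores:
  Delta: 0 + 2 + 1 + 0 + 2 + 1 + 0 = 6
  Forge: 2 + 3 + 0 + 3 + 3 + 3 + 1 = 15
  Granite: 3 + 1 + 2 + 2 + 0 + 2 + 3 = 13
  Juno: 1 + 0 + 3 + 1 + 1 + 0 + 2 = 8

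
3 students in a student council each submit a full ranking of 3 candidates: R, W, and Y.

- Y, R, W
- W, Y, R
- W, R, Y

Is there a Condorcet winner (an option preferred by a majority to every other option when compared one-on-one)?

Head-to-head results (3 voters total):
R vs W: W wins 2–1.
R vs Y: Y wins 2–1.
W vs Y: W wins 2–1.
W beats each rival — R (2–1), Y (2–1) — so W is the Condorcet winner.

Yes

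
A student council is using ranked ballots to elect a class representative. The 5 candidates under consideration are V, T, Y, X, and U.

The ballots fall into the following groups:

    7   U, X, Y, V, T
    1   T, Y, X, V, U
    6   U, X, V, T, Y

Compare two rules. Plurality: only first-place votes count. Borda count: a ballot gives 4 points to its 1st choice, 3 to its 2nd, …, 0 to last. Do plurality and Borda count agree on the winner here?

Plurality first-place counts: V 0, T 1, Y 0, X 0, U 13 → U.
Borda totals: V 20, T 10, Y 17, X 41, U 52 → U.
The two rules agree on U.

Yes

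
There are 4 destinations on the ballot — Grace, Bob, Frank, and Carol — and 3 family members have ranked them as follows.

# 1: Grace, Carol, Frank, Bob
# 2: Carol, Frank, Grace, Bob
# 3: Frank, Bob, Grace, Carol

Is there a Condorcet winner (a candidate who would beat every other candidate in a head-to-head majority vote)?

No

Head-to-head results (3 voters total):
Grace vs Bob: Grace wins 2–1.
Grace vs Frank: Frank wins 2–1.
Grace vs Carol: Grace wins 2–1.
Bob vs Frank: Frank wins 3–0.
Bob vs Carol: Carol wins 2–1.
Frank vs Carol: Carol wins 2–1.
No candidate beats all others: Grace beats Carol beats Frank beats Grace, a majority cycle.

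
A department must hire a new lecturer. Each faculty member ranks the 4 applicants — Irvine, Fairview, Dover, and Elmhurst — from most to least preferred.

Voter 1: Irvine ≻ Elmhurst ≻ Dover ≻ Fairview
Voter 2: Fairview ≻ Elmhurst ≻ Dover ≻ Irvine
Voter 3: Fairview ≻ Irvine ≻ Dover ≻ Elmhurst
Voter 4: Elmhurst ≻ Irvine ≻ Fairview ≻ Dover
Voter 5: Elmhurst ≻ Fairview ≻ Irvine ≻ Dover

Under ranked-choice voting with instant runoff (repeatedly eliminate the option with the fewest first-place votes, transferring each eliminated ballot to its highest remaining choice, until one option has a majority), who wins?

Elmhurst

Round 1: Fairview 2, Elmhurst 2, Irvine 1, Dover 0. Dover has the fewest and is eliminated.
Round 2: Fairview 2, Elmhurst 2, Irvine 1. Irvine has the fewest and is eliminated.
Round 3: Elmhurst 3, Fairview 2. Elmhurst has a majority.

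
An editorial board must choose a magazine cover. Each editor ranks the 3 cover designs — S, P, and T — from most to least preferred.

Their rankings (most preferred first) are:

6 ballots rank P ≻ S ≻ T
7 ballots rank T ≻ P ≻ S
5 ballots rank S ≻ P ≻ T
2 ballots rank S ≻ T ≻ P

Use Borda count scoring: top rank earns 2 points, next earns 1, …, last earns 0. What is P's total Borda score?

24

Borda scores:
  S: 6·1 + 7·0 + 5·2 + 2·2 = 20
  P: 6·2 + 7·1 + 5·1 + 2·0 = 24
  T: 6·0 + 7·2 + 5·0 + 2·1 = 16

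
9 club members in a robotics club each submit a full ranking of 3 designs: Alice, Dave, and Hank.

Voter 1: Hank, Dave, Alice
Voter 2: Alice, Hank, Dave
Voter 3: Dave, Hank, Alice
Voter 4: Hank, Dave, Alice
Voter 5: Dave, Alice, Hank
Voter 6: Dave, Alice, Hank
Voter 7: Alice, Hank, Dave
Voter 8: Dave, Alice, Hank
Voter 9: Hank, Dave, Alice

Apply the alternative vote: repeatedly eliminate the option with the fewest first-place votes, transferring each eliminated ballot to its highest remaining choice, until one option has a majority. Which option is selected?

Hank

Round 1: Dave 4, Hank 3, Alice 2. Alice has the fewest and is eliminated.
Round 2: Hank 5, Dave 4. Hank has a majority.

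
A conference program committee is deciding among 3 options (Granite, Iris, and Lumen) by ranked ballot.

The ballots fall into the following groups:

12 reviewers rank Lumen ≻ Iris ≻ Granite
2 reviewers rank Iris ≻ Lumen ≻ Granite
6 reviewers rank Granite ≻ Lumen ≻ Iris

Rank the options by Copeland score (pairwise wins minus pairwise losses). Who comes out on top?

Pairwise results:
  Granite vs Iris: Iris wins 14–6.
  Granite vs Lumen: Lumen wins 14–6.
  Iris vs Lumen: Lumen wins 18–2.
Copeland scores (wins − losses):
  Granite: 0 − 2 = -2
  Iris: 1 − 1 = 0
  Lumen: 2 − 0 = 2
Lumen has the best Copeland score.

Lumen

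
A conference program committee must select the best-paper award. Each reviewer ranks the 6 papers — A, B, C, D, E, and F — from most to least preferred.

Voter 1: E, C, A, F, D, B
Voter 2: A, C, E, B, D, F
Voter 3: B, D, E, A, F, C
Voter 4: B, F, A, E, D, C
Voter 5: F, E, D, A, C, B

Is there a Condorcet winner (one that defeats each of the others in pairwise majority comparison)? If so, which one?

Head-to-head results (5 voters total):
A vs B: A wins 3–2.
A vs C: A wins 4–1.
A vs D: A wins 3–2.
A vs E: E wins 3–2.
A vs F: A wins 3–2.
B vs C: C wins 3–2.
B vs D: B wins 3–2.
B vs E: E wins 3–2.
B vs F: B wins 3–2.
C vs D: D wins 3–2.
C vs E: E wins 4–1.
C vs F: F wins 3–2.
D vs E: E wins 4–1.
D vs F: F wins 3–2.
E vs F: E wins 3–2.
E beats each rival — A (3–2), B (3–2), C (4–1), D (4–1), F (3–2) — so E is the Condorcet winner.

E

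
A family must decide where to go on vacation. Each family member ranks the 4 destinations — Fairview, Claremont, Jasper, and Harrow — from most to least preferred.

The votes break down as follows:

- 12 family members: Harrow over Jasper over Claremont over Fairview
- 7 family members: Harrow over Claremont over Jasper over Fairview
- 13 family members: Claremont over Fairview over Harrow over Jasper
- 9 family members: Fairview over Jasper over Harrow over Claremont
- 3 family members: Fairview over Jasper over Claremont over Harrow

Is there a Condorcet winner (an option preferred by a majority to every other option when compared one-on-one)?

Head-to-head results (44 voters total):
Fairview vs Claremont: Claremont wins 32–12.
Fairview vs Jasper: Fairview wins 25–19.
Fairview vs Harrow: Fairview wins 25–19.
Claremont vs Jasper: Jasper wins 24–20.
Claremont vs Harrow: Harrow wins 28–16.
Jasper vs Harrow: Harrow wins 32–12.
No candidate beats all others: Fairview beats Jasper beats Claremont beats Fairview, a majority cycle.

No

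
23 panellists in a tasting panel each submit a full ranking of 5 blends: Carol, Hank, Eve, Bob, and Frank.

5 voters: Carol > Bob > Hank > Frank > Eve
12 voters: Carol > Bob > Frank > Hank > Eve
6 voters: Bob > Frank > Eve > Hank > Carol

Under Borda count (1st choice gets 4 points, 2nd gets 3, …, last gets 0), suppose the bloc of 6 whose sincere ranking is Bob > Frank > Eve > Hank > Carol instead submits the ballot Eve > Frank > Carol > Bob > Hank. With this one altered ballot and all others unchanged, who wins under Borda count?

Borda totals with the altered ballot: Carol 80, Hank 22, Eve 24, Bob 57, Frank 47.
The switch changes the winner from Bob to Carol.

Carol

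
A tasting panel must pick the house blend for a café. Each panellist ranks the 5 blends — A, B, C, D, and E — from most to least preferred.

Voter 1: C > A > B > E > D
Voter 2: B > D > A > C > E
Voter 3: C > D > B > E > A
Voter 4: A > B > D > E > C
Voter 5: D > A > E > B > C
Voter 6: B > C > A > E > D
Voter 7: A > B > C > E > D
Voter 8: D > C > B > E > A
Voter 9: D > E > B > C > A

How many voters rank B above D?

Ballots ranking B above D: 5.
Ballots ranking D above B: 4.
So 5 of 9 voters prefer B to D.

5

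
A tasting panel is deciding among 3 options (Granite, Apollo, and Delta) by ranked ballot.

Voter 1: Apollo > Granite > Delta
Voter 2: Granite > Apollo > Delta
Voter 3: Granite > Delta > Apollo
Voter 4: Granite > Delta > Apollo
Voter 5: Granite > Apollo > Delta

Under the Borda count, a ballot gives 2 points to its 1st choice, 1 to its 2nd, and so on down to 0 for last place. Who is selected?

Borda scores:
  Granite: 1 + 2 + 2 + 2 + 2 = 9
  Apollo: 2 + 1 + 0 + 0 + 1 = 4
  Delta: 0 + 0 + 1 + 1 + 0 = 2
Granite has the highest total.

Granite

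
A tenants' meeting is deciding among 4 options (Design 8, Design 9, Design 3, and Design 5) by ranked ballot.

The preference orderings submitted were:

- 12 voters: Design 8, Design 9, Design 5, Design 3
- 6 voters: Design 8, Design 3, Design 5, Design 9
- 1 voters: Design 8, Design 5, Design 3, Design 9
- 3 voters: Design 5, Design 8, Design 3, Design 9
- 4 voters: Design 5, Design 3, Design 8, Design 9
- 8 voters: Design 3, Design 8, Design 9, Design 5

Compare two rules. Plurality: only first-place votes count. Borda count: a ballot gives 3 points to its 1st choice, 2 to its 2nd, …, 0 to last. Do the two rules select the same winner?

Yes

Plurality first-place counts: Design 8 19, Design 9 0, Design 3 8, Design 5 7 → Design 8.
Borda totals: Design 8 83, Design 9 32, Design 3 48, Design 5 41 → Design 8.
The two rules agree on Design 8.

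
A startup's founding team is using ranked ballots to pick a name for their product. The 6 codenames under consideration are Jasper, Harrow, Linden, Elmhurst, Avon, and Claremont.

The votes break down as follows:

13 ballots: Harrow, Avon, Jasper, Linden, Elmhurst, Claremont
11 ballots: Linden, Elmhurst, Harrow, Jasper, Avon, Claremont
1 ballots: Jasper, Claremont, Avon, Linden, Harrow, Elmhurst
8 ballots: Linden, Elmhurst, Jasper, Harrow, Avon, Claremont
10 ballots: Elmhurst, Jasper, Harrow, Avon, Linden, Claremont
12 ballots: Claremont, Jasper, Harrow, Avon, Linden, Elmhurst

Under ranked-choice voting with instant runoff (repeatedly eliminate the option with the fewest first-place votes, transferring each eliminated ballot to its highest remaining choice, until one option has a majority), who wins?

Round 1: Linden 19, Harrow 13, Claremont 12, Elmhurst 10, Jasper 1, Avon 0. Avon has the fewest and is eliminated.
Round 2: Linden 19, Harrow 13, Claremont 12, Elmhurst 10, Jasper 1. Jasper has the fewest and is eliminated.
Round 3: Linden 19, Harrow 13, Claremont 13, Elmhurst 10. Elmhurst has the fewest and is eliminated.
Round 4: Harrow 23, Linden 19, Claremont 13. Claremont has the fewest and is eliminated.
Round 5: Harrow 35, Linden 20. Harrow has a majority.

Harrow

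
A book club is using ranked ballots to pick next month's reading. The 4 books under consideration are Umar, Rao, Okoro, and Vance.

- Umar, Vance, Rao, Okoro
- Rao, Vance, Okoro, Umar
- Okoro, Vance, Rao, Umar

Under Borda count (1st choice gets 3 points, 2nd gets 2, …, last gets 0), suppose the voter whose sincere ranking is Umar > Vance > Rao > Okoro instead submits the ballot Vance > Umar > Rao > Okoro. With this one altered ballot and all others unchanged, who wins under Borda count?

Borda totals with the altered ballot: Umar 2, Rao 5, Okoro 4, Vance 7.
The winner is unchanged: still Vance.

Vance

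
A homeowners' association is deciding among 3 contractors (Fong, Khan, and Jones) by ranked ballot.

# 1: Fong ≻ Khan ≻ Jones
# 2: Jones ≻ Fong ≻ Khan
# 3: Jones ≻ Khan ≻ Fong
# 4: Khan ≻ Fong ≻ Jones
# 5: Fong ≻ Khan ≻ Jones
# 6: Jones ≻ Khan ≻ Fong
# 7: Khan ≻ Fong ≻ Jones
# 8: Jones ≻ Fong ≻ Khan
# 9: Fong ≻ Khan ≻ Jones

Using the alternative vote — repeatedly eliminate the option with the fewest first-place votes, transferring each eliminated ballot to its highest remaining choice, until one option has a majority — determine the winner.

Round 1: Jones 4, Fong 3, Khan 2. Khan has the fewest and is eliminated.
Round 2: Fong 5, Jones 4. Fong has a majority.

Fong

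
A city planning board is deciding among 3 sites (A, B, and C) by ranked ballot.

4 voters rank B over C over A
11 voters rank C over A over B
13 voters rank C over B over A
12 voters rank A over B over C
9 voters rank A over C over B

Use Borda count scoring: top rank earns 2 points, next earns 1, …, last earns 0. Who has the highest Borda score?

C

Borda scores:
  A: 4·0 + 11·1 + 13·0 + 12·2 + 9·2 = 53
  B: 4·2 + 11·0 + 13·1 + 12·1 + 9·0 = 33
  C: 4·1 + 11·2 + 13·2 + 12·0 + 9·1 = 61
C has the highest total.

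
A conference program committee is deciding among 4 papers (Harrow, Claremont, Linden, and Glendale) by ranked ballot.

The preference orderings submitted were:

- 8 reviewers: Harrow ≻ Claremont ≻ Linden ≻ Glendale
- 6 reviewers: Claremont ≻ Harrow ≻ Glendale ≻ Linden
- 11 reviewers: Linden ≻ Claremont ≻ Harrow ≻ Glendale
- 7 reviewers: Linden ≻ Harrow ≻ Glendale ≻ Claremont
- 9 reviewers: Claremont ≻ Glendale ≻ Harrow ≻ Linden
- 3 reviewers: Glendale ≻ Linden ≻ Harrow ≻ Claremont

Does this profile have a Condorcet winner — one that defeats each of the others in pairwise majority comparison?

Yes

Head-to-head results (44 voters total):
Harrow vs Claremont: Claremont wins 26–18.
Harrow vs Linden: Harrow wins 23–21.
Harrow vs Glendale: Harrow wins 32–12.
Claremont vs Linden: Claremont wins 23–21.
Claremont vs Glendale: Claremont wins 34–10.
Linden vs Glendale: Linden wins 26–18.
Claremont beats each rival — Harrow (26–18), Linden (23–21), Glendale (34–10) — so Claremont is the Condorcet winner.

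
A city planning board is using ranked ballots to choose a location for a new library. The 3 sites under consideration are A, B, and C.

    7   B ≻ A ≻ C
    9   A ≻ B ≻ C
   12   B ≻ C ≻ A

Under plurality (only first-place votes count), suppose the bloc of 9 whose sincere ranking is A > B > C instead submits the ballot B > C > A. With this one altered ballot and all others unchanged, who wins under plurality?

B

First-place totals with the altered ballot: A 0, B 28, C 0.
The winner is unchanged: still B.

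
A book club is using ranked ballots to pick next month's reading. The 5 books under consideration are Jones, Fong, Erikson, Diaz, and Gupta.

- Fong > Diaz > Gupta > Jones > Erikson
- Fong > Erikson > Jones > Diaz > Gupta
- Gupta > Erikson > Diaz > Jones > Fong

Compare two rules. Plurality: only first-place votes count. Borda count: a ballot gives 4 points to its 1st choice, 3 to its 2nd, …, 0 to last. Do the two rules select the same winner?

Yes

Plurality first-place counts: Jones 0, Fong 2, Erikson 0, Diaz 0, Gupta 1 → Fong.
Borda totals: Jones 4, Fong 8, Erikson 6, Diaz 6, Gupta 6 → Fong.
The two rules agree on Fong.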